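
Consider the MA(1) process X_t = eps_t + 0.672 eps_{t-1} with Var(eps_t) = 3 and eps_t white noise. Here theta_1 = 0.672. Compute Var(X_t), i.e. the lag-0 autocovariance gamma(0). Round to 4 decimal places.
\gamma(0) = 4.3548

For an MA(q) process X_t = eps_t + sum_i theta_i eps_{t-i} with
Var(eps_t) = sigma^2, the variance is
  gamma(0) = sigma^2 * (1 + sum_i theta_i^2).
  sum_i theta_i^2 = (0.672)^2 = 0.451584.
  gamma(0) = 3 * (1 + 0.451584) = 3 * 1.451584 = 4.354752, which rounds to 4.3548.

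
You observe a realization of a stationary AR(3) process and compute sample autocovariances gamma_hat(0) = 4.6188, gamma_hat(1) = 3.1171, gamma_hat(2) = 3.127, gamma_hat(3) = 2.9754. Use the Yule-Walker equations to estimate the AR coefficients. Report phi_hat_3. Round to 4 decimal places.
\hat\phi_{3} = 0.2170

The Yule-Walker equations for an AR(p) process read, in matrix form,
  Gamma_p phi = r_p,   with   (Gamma_p)_{ij} = gamma(|i - j|),
                       (r_p)_i = gamma(i),   i,j = 1..p.
Substitute the sample gammas (Toeplitz matrix and right-hand side of size 3):
  Gamma_p = [[4.6188, 3.1171, 3.127], [3.1171, 4.6188, 3.1171], [3.127, 3.1171, 4.6188]]
  r_p     = [3.1171, 3.127, 2.9754]
Written out (R1..R3):
  (R1) 4.6188 phi_1 + 3.1171 phi_2 + 3.127 phi_3 = 3.1171
  (R2) 3.1171 phi_1 + 4.6188 phi_2 + 3.1171 phi_3 = 3.127
  (R3) 3.127 phi_1 + 3.1171 phi_2 + 4.6188 phi_3 = 2.9754
Gaussian elimination:
  R2 <- R2 - (3.1171/4.6188) R1 = R2 - (0.674872) R1:  2.515156 phi_2 + 1.006774 phi_3 = 1.023356
  R3 <- R3 - (3.127/4.6188) R1 = R3 - (0.677016) R1:  1.006774 phi_2 + 2.501772 phi_3 = 0.865074
  R3 <- R3 - (1.006774/2.515156) R2 = R3 - (0.400283) R2:  2.098777 phi_3 = 0.455442
Back-substitution:
  phi_hat_3 = 0.455442 / 2.098777 = 0.217004
  phi_hat_2 = (1.023356 - (1.006774)(0.217004)) / 2.515156 = 0.320013
  phi_hat_1 = (3.1171 - (3.1171)(0.320013) - (3.127)(0.217004)) / 4.6188 = 0.31199
So phi_hat = [0.3120, 0.3200, 0.2170].
Therefore phi_hat_3 = 0.2170.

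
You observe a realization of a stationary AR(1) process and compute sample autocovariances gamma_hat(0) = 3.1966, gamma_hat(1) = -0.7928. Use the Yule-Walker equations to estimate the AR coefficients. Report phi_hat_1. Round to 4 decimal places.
\hat\phi_{1} = -0.2480

The Yule-Walker equations for an AR(p) process read, in matrix form,
  Gamma_p phi = r_p,   with   (Gamma_p)_{ij} = gamma(|i - j|),
                       (r_p)_i = gamma(i),   i,j = 1..p.
Substitute the sample gammas (Toeplitz matrix and right-hand side of size 1):
  Gamma_p = [[3.1966]]
  r_p     = [-0.7928]
With p = 1 this is the single equation gamma(0) phi_1 = gamma(1):
  phi_hat_1 = gamma(1) / gamma(0) = -0.7928 / 3.1966 = -0.2480.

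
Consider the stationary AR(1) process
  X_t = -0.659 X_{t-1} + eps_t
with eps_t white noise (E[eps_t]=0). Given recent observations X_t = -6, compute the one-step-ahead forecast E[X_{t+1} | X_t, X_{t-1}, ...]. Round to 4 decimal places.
E[X_{t+1} \mid \mathcal F_t] = 3.9540

For an AR(p) model X_t = c + sum_i phi_i X_{t-i} + eps_t, the
one-step-ahead conditional mean is
  E[X_{t+1} | X_t, ...] = c + sum_i phi_i X_{t+1-i}.
Substitute known values:
  E[X_{t+1} | ...] = (-0.659) * (-6)
                   = 3.9540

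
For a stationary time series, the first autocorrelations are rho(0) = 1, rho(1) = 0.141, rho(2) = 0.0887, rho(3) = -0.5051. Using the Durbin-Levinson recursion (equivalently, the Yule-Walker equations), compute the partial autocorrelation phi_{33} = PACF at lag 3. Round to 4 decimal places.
\phi_{33} = -0.5400

The PACF at lag k is phi_{kk}, the last component of the solution
to the Yule-Walker system G_k phi = r_k where
  (G_k)_{ij} = rho(|i - j|), (r_k)_i = rho(i), i,j = 1..k.
Equivalently, Durbin-Levinson gives phi_{kk} iteratively:
  phi_{11} = rho(1)
  phi_{kk} = [rho(k) - sum_{j=1..k-1} phi_{k-1,j} rho(k-j)]
            / [1 - sum_{j=1..k-1} phi_{k-1,j} rho(j)],
  phi_{k,j} = phi_{k-1,j} - phi_{kk} phi_{k-1,k-j},  j = 1..k-1.
Step k = 1:
  phi_11 = rho(1) = 0.141.
Step k = 2:
  phi_22 = [rho(2) - phi_11 rho(1)] / [1 - phi_11 rho(1)] = [0.0887 - (0.141)(0.141)] / [1 - (0.141)(0.141)]
         = 0.068819 / 0.980119 = 0.070215.
  Update: phi_21 = phi_11 - phi_22 phi_11 = 0.141 - (0.070215)(0.141) = 0.1311.
Step k = 3:
  phi_33 = [rho(3) - phi_21 rho(2) - phi_22 rho(1)] / [1 - phi_21 rho(1) - phi_22 rho(2)]
    numerator   = -0.5051 - (0.1311)(0.0887) - (0.070215)(0.141) = -0.52662885
    denominator = 1 - (0.1311)(0.141) - (0.070215)(0.0887) = 0.97528688
  phi_33 = -0.52662885 / 0.97528688 = -0.54.
Therefore phi_{33} = -0.5400.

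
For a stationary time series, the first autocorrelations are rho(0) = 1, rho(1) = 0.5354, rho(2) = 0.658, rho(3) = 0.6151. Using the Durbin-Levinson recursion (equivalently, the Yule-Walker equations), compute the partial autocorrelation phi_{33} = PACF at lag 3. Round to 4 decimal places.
\phi_{33} = 0.3221

The PACF at lag k is phi_{kk}, the last component of the solution
to the Yule-Walker system G_k phi = r_k where
  (G_k)_{ij} = rho(|i - j|), (r_k)_i = rho(i), i,j = 1..k.
Equivalently, Durbin-Levinson gives phi_{kk} iteratively:
  phi_{11} = rho(1)
  phi_{kk} = [rho(k) - sum_{j=1..k-1} phi_{k-1,j} rho(k-j)]
            / [1 - sum_{j=1..k-1} phi_{k-1,j} rho(j)],
  phi_{k,j} = phi_{k-1,j} - phi_{kk} phi_{k-1,k-j},  j = 1..k-1.
Step k = 1:
  phi_11 = rho(1) = 0.5354.
Step k = 2:
  phi_22 = [rho(2) - phi_11 rho(1)] / [1 - phi_11 rho(1)] = [0.658 - (0.5354)(0.5354)] / [1 - (0.5354)(0.5354)]
         = 0.37134684 / 0.71334684 = 0.52057.
  Update: phi_21 = phi_11 - phi_22 phi_11 = 0.5354 - (0.52057)(0.5354) = 0.256687.
Step k = 3:
  phi_33 = [rho(3) - phi_21 rho(2) - phi_22 rho(1)] / [1 - phi_21 rho(1) - phi_22 rho(2)]
    numerator   = 0.6151 - (0.256687)(0.658) - (0.52057)(0.5354) = 0.16748693
    denominator = 1 - (0.256687)(0.5354) - (0.52057)(0.658) = 0.52003488
  phi_33 = 0.16748693 / 0.52003488 = 0.3221.
Therefore phi_{33} = 0.3221.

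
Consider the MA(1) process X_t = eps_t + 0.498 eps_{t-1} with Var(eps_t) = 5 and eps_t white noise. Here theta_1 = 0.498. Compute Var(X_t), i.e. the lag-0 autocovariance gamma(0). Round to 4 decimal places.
\gamma(0) = 6.2400

For an MA(q) process X_t = eps_t + sum_i theta_i eps_{t-i} with
Var(eps_t) = sigma^2, the variance is
  gamma(0) = sigma^2 * (1 + sum_i theta_i^2).
  sum_i theta_i^2 = (0.498)^2 = 0.248004.
  gamma(0) = 5 * (1 + 0.248004) = 5 * 1.248004 = 6.24002, which rounds to 6.2400.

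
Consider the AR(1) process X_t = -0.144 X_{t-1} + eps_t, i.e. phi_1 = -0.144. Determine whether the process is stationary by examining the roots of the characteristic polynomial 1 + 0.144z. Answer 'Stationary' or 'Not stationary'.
\text{Stationary}

The AR(p) characteristic polynomial is P(z) = 1 + 0.144z.
Stationarity requires all roots to lie outside the unit circle, i.e. |z| > 1 for every root.
This is linear in z: 1 + (0.144) z = 0  =>  z = -1/(0.144) = -6.944444,  |z| = 6.944444.
Moduli of all roots: 6.9444.
All moduli strictly greater than 1? Yes.
Verdict: Stationary.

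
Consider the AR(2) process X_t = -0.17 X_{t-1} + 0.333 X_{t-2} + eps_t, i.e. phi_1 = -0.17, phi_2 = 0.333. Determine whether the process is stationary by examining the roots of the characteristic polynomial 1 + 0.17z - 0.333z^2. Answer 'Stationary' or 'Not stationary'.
\text{Stationary}

The AR(p) characteristic polynomial is P(z) = 1 + 0.17z - 0.333z^2.
Stationarity requires all roots to lie outside the unit circle, i.e. |z| > 1 for every root.
Set 1 + (0.17) z + (-0.333) z^2 = 0, i.e. a z^2 + b z + c = 0 with a = -0.333, b = 0.17, c = 1.
Discriminant D = b^2 - 4ac = (0.17)^2 - 4*(-0.333)*1 = 0.0289 - (-1.332) = 1.3609.
D >= 0, so the roots are real: z = (-b +/- sqrt(D)) / (2a) = (-0.17 +/- 1.166576) / (-0.666).
  z_1 = (-0.17 + 1.166576) / (-0.666) = -1.4964,   |z_1| = 1.4964.
  z_2 = (-0.17 - 1.166576) / (-0.666) = 2.0069,   |z_2| = 2.0069.
Moduli of all roots: 1.4964, 2.0069.
All moduli strictly greater than 1? Yes.
Verdict: Stationary.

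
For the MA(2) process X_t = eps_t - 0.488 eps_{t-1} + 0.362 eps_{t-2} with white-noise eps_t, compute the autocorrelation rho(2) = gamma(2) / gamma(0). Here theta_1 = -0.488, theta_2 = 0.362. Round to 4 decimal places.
\rho(2) = 0.2644

For an MA(q) process with theta_0 = 1, the autocovariance is
  gamma(k) = sigma^2 * sum_{i=0..q-k} theta_i * theta_{i+k},
and rho(k) = gamma(k) / gamma(0). Sigma^2 cancels.
  numerator   = (1)*(0.362) = 0.362.
  denominator = (1)^2 + (-0.488)^2 + (0.362)^2 = 1.369188.
  rho(2) = 0.362 / 1.369188 = 0.2644.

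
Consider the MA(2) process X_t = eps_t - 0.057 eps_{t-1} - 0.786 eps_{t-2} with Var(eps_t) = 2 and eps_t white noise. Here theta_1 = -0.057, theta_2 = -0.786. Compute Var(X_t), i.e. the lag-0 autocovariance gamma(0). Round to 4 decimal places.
\gamma(0) = 3.2421

For an MA(q) process X_t = eps_t + sum_i theta_i eps_{t-i} with
Var(eps_t) = sigma^2, the variance is
  gamma(0) = sigma^2 * (1 + sum_i theta_i^2).
  sum_i theta_i^2 = (-0.057)^2 + (-0.786)^2 = 0.003249 + 0.617796 = 0.621045.
  gamma(0) = 2 * (1 + 0.621045) = 2 * 1.621045 = 3.24209, which rounds to 3.2421.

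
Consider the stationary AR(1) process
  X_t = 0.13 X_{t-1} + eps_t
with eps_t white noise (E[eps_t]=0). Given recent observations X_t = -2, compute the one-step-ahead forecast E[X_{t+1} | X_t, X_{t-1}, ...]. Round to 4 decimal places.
E[X_{t+1} \mid \mathcal F_t] = -0.2600

For an AR(p) model X_t = c + sum_i phi_i X_{t-i} + eps_t, the
one-step-ahead conditional mean is
  E[X_{t+1} | X_t, ...] = c + sum_i phi_i X_{t+1-i}.
Substitute known values:
  E[X_{t+1} | ...] = (0.13) * (-2)
                   = -0.2600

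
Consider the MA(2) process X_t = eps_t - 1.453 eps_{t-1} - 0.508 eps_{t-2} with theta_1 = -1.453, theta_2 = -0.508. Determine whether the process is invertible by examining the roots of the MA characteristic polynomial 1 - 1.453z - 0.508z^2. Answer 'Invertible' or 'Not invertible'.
\text{Not invertible}

The MA(q) characteristic polynomial is P(z) = 1 - 1.453z - 0.508z^2.
Invertibility requires all roots to lie outside the unit circle, i.e. |z| > 1 for every root.
Set 1 + (-1.453) z + (-0.508) z^2 = 0, i.e. a z^2 + b z + c = 0 with a = -0.508, b = -1.453, c = 1.
Discriminant D = b^2 - 4ac = (-1.453)^2 - 4*(-0.508)*1 = 2.111209 - (-2.032) = 4.143209.
D >= 0, so the roots are real: z = (-b +/- sqrt(D)) / (2a) = (1.453 +/- 2.035487) / (-1.016).
  z_1 = (1.453 + 2.035487) / (-1.016) = -3.4336,   |z_1| = 3.4336.
  z_2 = (1.453 - 2.035487) / (-1.016) = 0.5733,   |z_2| = 0.5733.
Moduli of all roots: 3.4336, 0.5733.
All moduli strictly greater than 1? No.
Verdict: Not invertible.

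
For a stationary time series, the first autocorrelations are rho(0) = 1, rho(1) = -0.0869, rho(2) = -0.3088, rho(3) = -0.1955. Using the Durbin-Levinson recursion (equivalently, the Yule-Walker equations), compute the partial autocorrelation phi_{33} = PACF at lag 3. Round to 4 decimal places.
\phi_{33} = -0.2900

The PACF at lag k is phi_{kk}, the last component of the solution
to the Yule-Walker system G_k phi = r_k where
  (G_k)_{ij} = rho(|i - j|), (r_k)_i = rho(i), i,j = 1..k.
Equivalently, Durbin-Levinson gives phi_{kk} iteratively:
  phi_{11} = rho(1)
  phi_{kk} = [rho(k) - sum_{j=1..k-1} phi_{k-1,j} rho(k-j)]
            / [1 - sum_{j=1..k-1} phi_{k-1,j} rho(j)],
  phi_{k,j} = phi_{k-1,j} - phi_{kk} phi_{k-1,k-j},  j = 1..k-1.
Step k = 1:
  phi_11 = rho(1) = -0.0869.
Step k = 2:
  phi_22 = [rho(2) - phi_11 rho(1)] / [1 - phi_11 rho(1)] = [-0.3088 - (-0.0869)(-0.0869)] / [1 - (-0.0869)(-0.0869)]
         = -0.31635161 / 0.99244839 = -0.318759.
  Update: phi_21 = phi_11 - phi_22 phi_11 = -0.0869 - (-0.318759)(-0.0869) = -0.1146.
Step k = 3:
  phi_33 = [rho(3) - phi_21 rho(2) - phi_22 rho(1)] / [1 - phi_21 rho(1) - phi_22 rho(2)]
    numerator   = -0.1955 - (-0.1146)(-0.3088) - (-0.318759)(-0.0869) = -0.25858866
    denominator = 1 - (-0.1146)(-0.0869) - (-0.318759)(-0.3088) = 0.89160855
  phi_33 = -0.25858866 / 0.89160855 = -0.29.
Therefore phi_{33} = -0.2900.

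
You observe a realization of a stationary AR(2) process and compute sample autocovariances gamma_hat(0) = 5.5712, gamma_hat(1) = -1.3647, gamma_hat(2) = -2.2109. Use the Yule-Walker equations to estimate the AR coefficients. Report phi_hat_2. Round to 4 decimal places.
\hat\phi_{2} = -0.4860

The Yule-Walker equations for an AR(p) process read, in matrix form,
  Gamma_p phi = r_p,   with   (Gamma_p)_{ij} = gamma(|i - j|),
                       (r_p)_i = gamma(i),   i,j = 1..p.
Substitute the sample gammas (Toeplitz matrix and right-hand side of size 2):
  Gamma_p = [[5.5712, -1.3647], [-1.3647, 5.5712]]
  r_p     = [-1.3647, -2.2109]
Written out:
  5.5712 phi_1 - 1.3647 phi_2 = -1.3647
  -1.3647 phi_1 + 5.5712 phi_2 = -2.2109
Solve by Cramer's rule:
  det = gamma(0)^2 - gamma(1)^2 = (5.5712)^2 - (-1.3647)^2 = 31.03826944 - 1.86240609 = 29.17586335
  phi_hat_1 = [gamma(1) gamma(0) - gamma(1) gamma(2)] / det = [(-1.3647)(5.5712) - (-1.3647)(-2.2109)] / 29.17586335 = -10.62023187 / 29.17586335 = -0.364
  phi_hat_2 = [gamma(0) gamma(2) - gamma(1)^2] / det = [(5.5712)(-2.2109) - (-1.3647)^2] / 29.17586335 = -14.17977217 / 29.17586335 = -0.486
So phi_hat = [-0.3640, -0.4860].
Therefore phi_hat_2 = -0.4860.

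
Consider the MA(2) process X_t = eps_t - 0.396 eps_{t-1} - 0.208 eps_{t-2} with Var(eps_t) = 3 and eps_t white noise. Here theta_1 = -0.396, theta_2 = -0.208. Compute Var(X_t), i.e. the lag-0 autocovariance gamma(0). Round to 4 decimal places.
\gamma(0) = 3.6002

For an MA(q) process X_t = eps_t + sum_i theta_i eps_{t-i} with
Var(eps_t) = sigma^2, the variance is
  gamma(0) = sigma^2 * (1 + sum_i theta_i^2).
  sum_i theta_i^2 = (-0.396)^2 + (-0.208)^2 = 0.156816 + 0.043264 = 0.20008.
  gamma(0) = 3 * (1 + 0.20008) = 3 * 1.20008 = 3.60024, which rounds to 3.6002.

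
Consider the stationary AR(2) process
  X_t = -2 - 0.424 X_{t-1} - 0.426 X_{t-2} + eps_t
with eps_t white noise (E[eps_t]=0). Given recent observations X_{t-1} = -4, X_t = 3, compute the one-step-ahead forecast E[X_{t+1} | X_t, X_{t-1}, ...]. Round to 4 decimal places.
E[X_{t+1} \mid \mathcal F_t] = -1.5680

For an AR(p) model X_t = c + sum_i phi_i X_{t-i} + eps_t, the
one-step-ahead conditional mean is
  E[X_{t+1} | X_t, ...] = c + sum_i phi_i X_{t+1-i}.
Substitute known values:
  E[X_{t+1} | ...] = -2 + (-0.424) * (3) + (-0.426) * (-4)
                   = -1.5680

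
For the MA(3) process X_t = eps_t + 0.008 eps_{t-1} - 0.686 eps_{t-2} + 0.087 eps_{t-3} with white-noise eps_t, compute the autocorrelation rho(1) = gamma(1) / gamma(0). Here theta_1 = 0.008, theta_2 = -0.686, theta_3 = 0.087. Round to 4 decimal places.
\rho(1) = -0.0387

For an MA(q) process with theta_0 = 1, the autocovariance is
  gamma(k) = sigma^2 * sum_{i=0..q-k} theta_i * theta_{i+k},
and rho(k) = gamma(k) / gamma(0). Sigma^2 cancels.
  numerator   = (1)*(0.008) + (0.008)*(-0.686) + (-0.686)*(0.087) = -0.05717.
  denominator = (1)^2 + (0.008)^2 + (-0.686)^2 + (0.087)^2 = 1.478229.
  rho(1) = -0.05717 / 1.478229 = -0.0387.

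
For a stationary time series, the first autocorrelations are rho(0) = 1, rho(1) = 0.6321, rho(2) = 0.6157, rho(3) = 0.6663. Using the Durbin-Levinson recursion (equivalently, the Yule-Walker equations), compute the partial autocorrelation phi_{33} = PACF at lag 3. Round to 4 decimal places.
\phi_{33} = 0.3629

The PACF at lag k is phi_{kk}, the last component of the solution
to the Yule-Walker system G_k phi = r_k where
  (G_k)_{ij} = rho(|i - j|), (r_k)_i = rho(i), i,j = 1..k.
Equivalently, Durbin-Levinson gives phi_{kk} iteratively:
  phi_{11} = rho(1)
  phi_{kk} = [rho(k) - sum_{j=1..k-1} phi_{k-1,j} rho(k-j)]
            / [1 - sum_{j=1..k-1} phi_{k-1,j} rho(j)],
  phi_{k,j} = phi_{k-1,j} - phi_{kk} phi_{k-1,k-j},  j = 1..k-1.
Step k = 1:
  phi_11 = rho(1) = 0.6321.
Step k = 2:
  phi_22 = [rho(2) - phi_11 rho(1)] / [1 - phi_11 rho(1)] = [0.6157 - (0.6321)(0.6321)] / [1 - (0.6321)(0.6321)]
         = 0.21614959 / 0.60044959 = 0.35998.
  Update: phi_21 = phi_11 - phi_22 phi_11 = 0.6321 - (0.35998)(0.6321) = 0.404557.
Step k = 3:
  phi_33 = [rho(3) - phi_21 rho(2) - phi_22 rho(1)] / [1 - phi_21 rho(1) - phi_22 rho(2)]
    numerator   = 0.6663 - (0.404557)(0.6157) - (0.35998)(0.6321) = 0.18967122
    denominator = 1 - (0.404557)(0.6321) - (0.35998)(0.6157) = 0.52264015
  phi_33 = 0.18967122 / 0.52264015 = 0.3629.
Therefore phi_{33} = 0.3629.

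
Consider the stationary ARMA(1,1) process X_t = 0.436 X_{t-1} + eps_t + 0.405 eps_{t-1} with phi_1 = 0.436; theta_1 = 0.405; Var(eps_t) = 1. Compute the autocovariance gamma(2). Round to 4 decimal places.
\gamma(2) = 0.5327

Multiply the model equation by X_{t-k} and take expectations. With theta_0 = psi_0 = 1 and psi_j the MA(infinity) weights, this gives
  gamma(k) - sum_i phi_i gamma(k-i) = c_k,
  c_k = sigma^2 * sum_{j=k..q} theta_j psi_{j-k}   (c_k = 0 for k > q),
using gamma(-m) = gamma(m).
psi-weights needed (psi_j = theta_j + sum_i phi_i psi_{j-i}):
  psi_1 = theta_1 + phi_1 = 0.405 + (0.436) = 0.841
Right-hand sides:
  c_0 = sigma^2 (1 + theta_1 psi_1) = 1 * (1 + (0.405)(0.841)) = 1 * 1.340605 = 1.340605
  c_1 = sigma^2 theta_1 = 1 * (0.405) = 0.405
  c_2 = 0
Equations for k = 0 and k = 1 (AR order 1):
  gamma(0) = phi_1 gamma(1) + c_0
  gamma(1) = phi_1 gamma(0) + c_1
Substituting the second into the first: gamma(0) (1 - phi_1^2) = c_0 + phi_1 c_1, so
  gamma(0) = (c_0 + phi_1 c_1) / (1 - phi_1^2) = (1.340605 + (0.436)(0.405)) / (1 - (0.436)^2) = 1.517185 / 0.809904 = 1.87329.
  gamma(1) = phi_1 gamma(0) + c_1 = (0.436)(1.87329) + (0.405) = 1.221754.
For k = 2 (> q): gamma(2) = phi_1 gamma(1) = (0.436)(1.221754) = 0.532685.
Therefore gamma(2) = 0.5327 (to 4 decimal places).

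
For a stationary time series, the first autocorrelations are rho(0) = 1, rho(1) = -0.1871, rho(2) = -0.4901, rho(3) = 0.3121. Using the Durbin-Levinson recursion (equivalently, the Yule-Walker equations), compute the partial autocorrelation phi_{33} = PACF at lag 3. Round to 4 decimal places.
\phi_{33} = 0.1011

The PACF at lag k is phi_{kk}, the last component of the solution
to the Yule-Walker system G_k phi = r_k where
  (G_k)_{ij} = rho(|i - j|), (r_k)_i = rho(i), i,j = 1..k.
Equivalently, Durbin-Levinson gives phi_{kk} iteratively:
  phi_{11} = rho(1)
  phi_{kk} = [rho(k) - sum_{j=1..k-1} phi_{k-1,j} rho(k-j)]
            / [1 - sum_{j=1..k-1} phi_{k-1,j} rho(j)],
  phi_{k,j} = phi_{k-1,j} - phi_{kk} phi_{k-1,k-j},  j = 1..k-1.
Step k = 1:
  phi_11 = rho(1) = -0.1871.
Step k = 2:
  phi_22 = [rho(2) - phi_11 rho(1)] / [1 - phi_11 rho(1)] = [-0.4901 - (-0.1871)(-0.1871)] / [1 - (-0.1871)(-0.1871)]
         = -0.52510641 / 0.96499359 = -0.544155.
  Update: phi_21 = phi_11 - phi_22 phi_11 = -0.1871 - (-0.544155)(-0.1871) = -0.288911.
Step k = 3:
  phi_33 = [rho(3) - phi_21 rho(2) - phi_22 rho(1)] / [1 - phi_21 rho(1) - phi_22 rho(2)]
    numerator   = 0.3121 - (-0.288911)(-0.4901) - (-0.544155)(-0.1871) = 0.06869303
    denominator = 1 - (-0.288911)(-0.1871) - (-0.544155)(-0.4901) = 0.67925414
  phi_33 = 0.06869303 / 0.67925414 = 0.1011.
Therefore phi_{33} = 0.1011.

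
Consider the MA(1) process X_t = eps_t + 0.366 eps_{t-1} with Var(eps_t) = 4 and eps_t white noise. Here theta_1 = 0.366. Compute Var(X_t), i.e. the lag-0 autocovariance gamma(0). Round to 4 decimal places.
\gamma(0) = 4.5358

For an MA(q) process X_t = eps_t + sum_i theta_i eps_{t-i} with
Var(eps_t) = sigma^2, the variance is
  gamma(0) = sigma^2 * (1 + sum_i theta_i^2).
  sum_i theta_i^2 = (0.366)^2 = 0.133956.
  gamma(0) = 4 * (1 + 0.133956) = 4 * 1.133956 = 4.535824, which rounds to 4.5358.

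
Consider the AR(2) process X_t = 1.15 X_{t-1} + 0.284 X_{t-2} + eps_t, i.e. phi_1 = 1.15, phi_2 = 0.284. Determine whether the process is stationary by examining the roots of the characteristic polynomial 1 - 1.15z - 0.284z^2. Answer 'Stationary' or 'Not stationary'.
\text{Not stationary}

The AR(p) characteristic polynomial is P(z) = 1 - 1.15z - 0.284z^2.
Stationarity requires all roots to lie outside the unit circle, i.e. |z| > 1 for every root.
Set 1 + (-1.15) z + (-0.284) z^2 = 0, i.e. a z^2 + b z + c = 0 with a = -0.284, b = -1.15, c = 1.
Discriminant D = b^2 - 4ac = (-1.15)^2 - 4*(-0.284)*1 = 1.3225 - (-1.136) = 2.4585.
D >= 0, so the roots are real: z = (-b +/- sqrt(D)) / (2a) = (1.15 +/- 1.56796) / (-0.568).
  z_1 = (1.15 + 1.56796) / (-0.568) = -4.7851,   |z_1| = 4.7851.
  z_2 = (1.15 - 1.56796) / (-0.568) = 0.7358,   |z_2| = 0.7358.
Moduli of all roots: 4.7851, 0.7358.
All moduli strictly greater than 1? No.
Verdict: Not stationary.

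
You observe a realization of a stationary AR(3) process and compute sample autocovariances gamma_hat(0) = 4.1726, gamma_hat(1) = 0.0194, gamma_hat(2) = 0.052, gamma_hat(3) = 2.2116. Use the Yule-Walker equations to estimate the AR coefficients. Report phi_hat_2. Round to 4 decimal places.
\hat\phi_{2} = 0.0100

The Yule-Walker equations for an AR(p) process read, in matrix form,
  Gamma_p phi = r_p,   with   (Gamma_p)_{ij} = gamma(|i - j|),
                       (r_p)_i = gamma(i),   i,j = 1..p.
Substitute the sample gammas (Toeplitz matrix and right-hand side of size 3):
  Gamma_p = [[4.1726, 0.0194, 0.052], [0.0194, 4.1726, 0.0194], [0.052, 0.0194, 4.1726]]
  r_p     = [0.0194, 0.052, 2.2116]
Written out (R1..R3):
  (R1) 4.1726 phi_1 + 0.0194 phi_2 + 0.052 phi_3 = 0.0194
  (R2) 0.0194 phi_1 + 4.1726 phi_2 + 0.0194 phi_3 = 0.052
  (R3) 0.052 phi_1 + 0.0194 phi_2 + 4.1726 phi_3 = 2.2116
Gaussian elimination:
  R2 <- R2 - (0.0194/4.1726) R1 = R2 - (0.004649) R1:  4.17251 phi_2 + 0.019158 phi_3 = 0.05191
  R3 <- R3 - (0.052/4.1726) R1 = R3 - (0.012462) R1:  0.019158 phi_2 + 4.171952 phi_3 = 2.211358
  R3 <- R3 - (0.019158/4.17251) R2 = R3 - (0.004592) R2:  4.171864 phi_3 = 2.21112
Back-substitution:
  phi_hat_3 = 2.21112 / 4.171864 = 0.530008
  phi_hat_2 = (0.05191 - (0.019158)(0.530008)) / 4.17251 = 0.010007
  phi_hat_1 = (0.0194 - (0.0194)(0.010007) - (0.052)(0.530008)) / 4.1726 = -0.002002
So phi_hat = [-0.0020, 0.0100, 0.5300].
Therefore phi_hat_2 = 0.0100.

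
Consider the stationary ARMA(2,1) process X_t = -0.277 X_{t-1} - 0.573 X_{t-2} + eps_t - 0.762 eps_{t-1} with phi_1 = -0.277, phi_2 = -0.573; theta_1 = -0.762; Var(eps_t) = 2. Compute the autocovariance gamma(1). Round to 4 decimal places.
\gamma(1) = -1.9694

Multiply the model equation by X_{t-k} and take expectations. With theta_0 = psi_0 = 1 and psi_j the MA(infinity) weights, this gives
  gamma(k) - sum_i phi_i gamma(k-i) = c_k,
  c_k = sigma^2 * sum_{j=k..q} theta_j psi_{j-k}   (c_k = 0 for k > q),
using gamma(-m) = gamma(m).
psi-weights needed (psi_j = theta_j + sum_i phi_i psi_{j-i}):
  psi_1 = theta_1 + phi_1 = -0.762 + (-0.277) = -1.039
Right-hand sides:
  c_0 = sigma^2 (1 + theta_1 psi_1) = 2 * (1 + (-0.762)(-1.039)) = 2 * 1.791718 = 3.583436
  c_1 = sigma^2 theta_1 = 2 * (-0.762) = -1.524
  c_2 = 0
Equations for k = 0, 1, 2 (AR order 2, c_2 = 0):
  (E0) gamma(0) = phi_1 gamma(1) + phi_2 gamma(2) + c_0
  (E1) gamma(1) = phi_1 gamma(0) + phi_2 gamma(1) + c_1
  (E2) gamma(2) = phi_1 gamma(1) + phi_2 gamma(0)
From (E1): gamma(1) = A gamma(0) + B with
  A = phi_1 / (1 - phi_2) = -0.277 / 1.573 = -0.176097,   B = c_1 / (1 - phi_2) = -1.524 / 1.573 = -0.968849.
Insert (E2) into (E0): gamma(0) (1 - phi_2^2) = phi_1 (1 + phi_2) gamma(1) + c_0.
  phi_1 (1 + phi_2) = (-0.277)(0.427) = -0.118279,   1 - phi_2^2 = 0.671671.
Replace gamma(1) by A gamma(0) + B and collect gamma(0):
  gamma(0) [0.671671 - (-0.118279)(-0.176097)] = (-0.118279)(-0.968849) + 3.583436
  gamma(0) * 0.650842 = 3.698031
  gamma(0) = 3.698031 / 0.650842 = 5.681913.
  gamma(1) = A gamma(0) + B = (-0.176097)(5.681913) + (-0.968849) = -1.969415.
Therefore gamma(1) = -1.9694 (to 4 decimal places).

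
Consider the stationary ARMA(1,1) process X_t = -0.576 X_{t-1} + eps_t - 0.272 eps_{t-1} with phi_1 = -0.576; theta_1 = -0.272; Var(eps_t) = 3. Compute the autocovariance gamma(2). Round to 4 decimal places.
\gamma(2) = 2.5365

Multiply the model equation by X_{t-k} and take expectations. With theta_0 = psi_0 = 1 and psi_j the MA(infinity) weights, this gives
  gamma(k) - sum_i phi_i gamma(k-i) = c_k,
  c_k = sigma^2 * sum_{j=k..q} theta_j psi_{j-k}   (c_k = 0 for k > q),
using gamma(-m) = gamma(m).
psi-weights needed (psi_j = theta_j + sum_i phi_i psi_{j-i}):
  psi_1 = theta_1 + phi_1 = -0.272 + (-0.576) = -0.848
Right-hand sides:
  c_0 = sigma^2 (1 + theta_1 psi_1) = 3 * (1 + (-0.272)(-0.848)) = 3 * 1.230656 = 3.691968
  c_1 = sigma^2 theta_1 = 3 * (-0.272) = -0.816
  c_2 = 0
Equations for k = 0 and k = 1 (AR order 1):
  gamma(0) = phi_1 gamma(1) + c_0
  gamma(1) = phi_1 gamma(0) + c_1
Substituting the second into the first: gamma(0) (1 - phi_1^2) = c_0 + phi_1 c_1, so
  gamma(0) = (c_0 + phi_1 c_1) / (1 - phi_1^2) = (3.691968 + (-0.576)(-0.816)) / (1 - (-0.576)^2) = 4.161984 / 0.668224 = 6.228426.
  gamma(1) = phi_1 gamma(0) + c_1 = (-0.576)(6.228426) + (-0.816) = -4.403574.
For k = 2 (> q): gamma(2) = phi_1 gamma(1) = (-0.576)(-4.403574) = 2.536458.
Therefore gamma(2) = 2.5365 (to 4 decimal places).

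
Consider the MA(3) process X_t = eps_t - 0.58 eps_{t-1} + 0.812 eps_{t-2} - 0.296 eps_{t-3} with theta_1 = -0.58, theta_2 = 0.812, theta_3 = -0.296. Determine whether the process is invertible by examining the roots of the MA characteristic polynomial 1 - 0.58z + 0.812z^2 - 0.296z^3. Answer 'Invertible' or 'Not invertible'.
\text{Invertible}

The MA(q) characteristic polynomial is P(z) = 1 - 0.58z + 0.812z^2 - 0.296z^3.
Invertibility requires all roots to lie outside the unit circle, i.e. |z| > 1 for every root.
Degree 3: look for a simple real root z0 first, then factor out (1 - z/z0) and solve the remaining quadratic.
Testing z0 = 2.5: P(2.5) = 1 + (-0.58)(2.5) + (0.812)(2.5)^2 + (-0.296)(2.5)^3
  = 1 + (-1.45) + (5.075) + (-4.625) = 0.  So z_0 = 2.5 is a root, |z_0| = 2.5.
Divide out the factor (1 - 0.4 z) = (1 - z/z0) (since 1/z0 = 0.4):
  P(z) = (1 - 0.4 z)(1 + (-0.18) z + (0.74) z^2)
  [check: z-coef -0.18 - (0.4) = -0.58; z^2-coef 0.74 - (0.4)(-0.18) = 0.812; z^3-coef -(0.4)(0.74) = -0.296.]
Remaining roots from the quadratic factor 1 + (-0.18) z + (0.74) z^2:
  Set 1 + (-0.18) z + (0.74) z^2 = 0, i.e. a z^2 + b z + c = 0 with a = 0.74, b = -0.18, c = 1.
  Discriminant D = b^2 - 4ac = (-0.18)^2 - 4*(0.74)*1 = 0.0324 - (2.96) = -2.9276.
  D < 0, so the roots are the complex-conjugate pair z = (-b +/- i sqrt(-D)) / (2a) = 0.1216 +/- 1.1561i.
  For a conjugate pair |z|^2 = z * conj(z) = (product of roots) = c/a = 1/(0.74) = 1.351351, so |z| = sqrt(1.351351) = 1.1625 for both roots.
Moduli of all roots: 2.5000, 1.1625, 1.1625.
All moduli strictly greater than 1? Yes.
Verdict: Invertible.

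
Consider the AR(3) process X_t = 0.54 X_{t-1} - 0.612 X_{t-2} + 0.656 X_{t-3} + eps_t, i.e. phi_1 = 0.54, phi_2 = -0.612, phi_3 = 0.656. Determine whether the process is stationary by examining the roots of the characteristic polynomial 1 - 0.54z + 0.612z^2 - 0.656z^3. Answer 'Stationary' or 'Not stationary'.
\text{Stationary}

The AR(p) characteristic polynomial is P(z) = 1 - 0.54z + 0.612z^2 - 0.656z^3.
Stationarity requires all roots to lie outside the unit circle, i.e. |z| > 1 for every root.
Degree 3: look for a simple real root z0 first, then factor out (1 - z/z0) and solve the remaining quadratic.
Testing z0 = 1.25: P(1.25) = 1 + (-0.54)(1.25) + (0.612)(1.25)^2 + (-0.656)(1.25)^3
  = 1 + (-0.675) + (0.95625) + (-1.28125) = 0.  So z_0 = 1.25 is a root, |z_0| = 1.25.
Divide out the factor (1 - 0.8 z) = (1 - z/z0) (since 1/z0 = 0.8):
  P(z) = (1 - 0.8 z)(1 + (0.26) z + (0.82) z^2)
  [check: z-coef 0.26 - (0.8) = -0.54; z^2-coef 0.82 - (0.8)(0.26) = 0.612; z^3-coef -(0.8)(0.82) = -0.656.]
Remaining roots from the quadratic factor 1 + (0.26) z + (0.82) z^2:
  Set 1 + (0.26) z + (0.82) z^2 = 0, i.e. a z^2 + b z + c = 0 with a = 0.82, b = 0.26, c = 1.
  Discriminant D = b^2 - 4ac = (0.26)^2 - 4*(0.82)*1 = 0.0676 - (3.28) = -3.2124.
  D < 0, so the roots are the complex-conjugate pair z = (-b +/- i sqrt(-D)) / (2a) = -0.1585 +/- 1.0929i.
  For a conjugate pair |z|^2 = z * conj(z) = (product of roots) = c/a = 1/(0.82) = 1.219512, so |z| = sqrt(1.219512) = 1.1043 for both roots.
Moduli of all roots: 1.2500, 1.1043, 1.1043.
All moduli strictly greater than 1? Yes.
Verdict: Stationary.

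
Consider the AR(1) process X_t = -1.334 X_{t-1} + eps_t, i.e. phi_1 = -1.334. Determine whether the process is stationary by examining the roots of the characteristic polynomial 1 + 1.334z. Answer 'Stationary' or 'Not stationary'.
\text{Not stationary}

The AR(p) characteristic polynomial is P(z) = 1 + 1.334z.
Stationarity requires all roots to lie outside the unit circle, i.e. |z| > 1 for every root.
This is linear in z: 1 + (1.334) z = 0  =>  z = -1/(1.334) = -0.749625,  |z| = 0.749625.
Moduli of all roots: 0.7496.
All moduli strictly greater than 1? No.
Verdict: Not stationary.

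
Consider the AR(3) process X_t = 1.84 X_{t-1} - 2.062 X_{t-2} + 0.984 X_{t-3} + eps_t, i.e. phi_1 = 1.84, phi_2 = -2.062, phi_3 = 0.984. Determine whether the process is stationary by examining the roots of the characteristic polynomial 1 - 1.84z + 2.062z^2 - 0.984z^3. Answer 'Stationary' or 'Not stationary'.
\text{Not stationary}

The AR(p) characteristic polynomial is P(z) = 1 - 1.84z + 2.062z^2 - 0.984z^3.
Stationarity requires all roots to lie outside the unit circle, i.e. |z| > 1 for every root.
Degree 3: look for a simple real root z0 first, then factor out (1 - z/z0) and solve the remaining quadratic.
Testing z0 = 1.25: P(1.25) = 1 + (-1.84)(1.25) + (2.062)(1.25)^2 + (-0.984)(1.25)^3
  = 1 + (-2.3) + (3.221875) + (-1.921875) = 0.  So z_0 = 1.25 is a root, |z_0| = 1.25.
Divide out the factor (1 - 0.8 z) = (1 - z/z0) (since 1/z0 = 0.8):
  P(z) = (1 - 0.8 z)(1 + (-1.04) z + (1.23) z^2)
  [check: z-coef -1.04 - (0.8) = -1.84; z^2-coef 1.23 - (0.8)(-1.04) = 2.062; z^3-coef -(0.8)(1.23) = -0.984.]
Remaining roots from the quadratic factor 1 + (-1.04) z + (1.23) z^2:
  Set 1 + (-1.04) z + (1.23) z^2 = 0, i.e. a z^2 + b z + c = 0 with a = 1.23, b = -1.04, c = 1.
  Discriminant D = b^2 - 4ac = (-1.04)^2 - 4*(1.23)*1 = 1.0816 - (4.92) = -3.8384.
  D < 0, so the roots are the complex-conjugate pair z = (-b +/- i sqrt(-D)) / (2a) = 0.4228 +/- 0.7964i.
  For a conjugate pair |z|^2 = z * conj(z) = (product of roots) = c/a = 1/(1.23) = 0.813008, so |z| = sqrt(0.813008) = 0.9017 for both roots.
Moduli of all roots: 1.2500, 0.9017, 0.9017.
All moduli strictly greater than 1? No.
Verdict: Not stationary.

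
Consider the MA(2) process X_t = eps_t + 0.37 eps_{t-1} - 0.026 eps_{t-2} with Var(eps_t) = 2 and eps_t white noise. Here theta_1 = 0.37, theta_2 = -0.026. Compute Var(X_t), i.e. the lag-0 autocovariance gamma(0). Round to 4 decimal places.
\gamma(0) = 2.2752

For an MA(q) process X_t = eps_t + sum_i theta_i eps_{t-i} with
Var(eps_t) = sigma^2, the variance is
  gamma(0) = sigma^2 * (1 + sum_i theta_i^2).
  sum_i theta_i^2 = (0.37)^2 + (-0.026)^2 = 0.1369 + 0.000676 = 0.137576.
  gamma(0) = 2 * (1 + 0.137576) = 2 * 1.137576 = 2.275152, which rounds to 2.2752.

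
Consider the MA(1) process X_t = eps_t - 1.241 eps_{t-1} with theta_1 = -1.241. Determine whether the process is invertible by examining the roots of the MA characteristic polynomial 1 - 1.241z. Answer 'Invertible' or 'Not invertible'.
\text{Not invertible}

The MA(q) characteristic polynomial is P(z) = 1 - 1.241z.
Invertibility requires all roots to lie outside the unit circle, i.e. |z| > 1 for every root.
This is linear in z: 1 + (-1.241) z = 0  =>  z = -1/(-1.241) = 0.805802,  |z| = 0.805802.
Moduli of all roots: 0.8058.
All moduli strictly greater than 1? No.
Verdict: Not invertible.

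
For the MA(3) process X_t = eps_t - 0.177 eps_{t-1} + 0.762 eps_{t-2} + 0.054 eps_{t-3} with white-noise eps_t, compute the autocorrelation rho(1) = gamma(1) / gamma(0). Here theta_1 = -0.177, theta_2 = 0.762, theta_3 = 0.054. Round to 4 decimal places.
\rho(1) = -0.1676

For an MA(q) process with theta_0 = 1, the autocovariance is
  gamma(k) = sigma^2 * sum_{i=0..q-k} theta_i * theta_{i+k},
and rho(k) = gamma(k) / gamma(0). Sigma^2 cancels.
  numerator   = (1)*(-0.177) + (-0.177)*(0.762) + (0.762)*(0.054) = -0.270726.
  denominator = (1)^2 + (-0.177)^2 + (0.762)^2 + (0.054)^2 = 1.614889.
  rho(1) = -0.270726 / 1.614889 = -0.1676.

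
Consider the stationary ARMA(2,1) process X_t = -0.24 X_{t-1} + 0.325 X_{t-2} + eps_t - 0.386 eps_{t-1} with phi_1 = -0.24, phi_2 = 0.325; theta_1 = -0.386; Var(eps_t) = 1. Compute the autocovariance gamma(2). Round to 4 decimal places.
\gamma(2) = 0.8848

Multiply the model equation by X_{t-k} and take expectations. With theta_0 = psi_0 = 1 and psi_j the MA(infinity) weights, this gives
  gamma(k) - sum_i phi_i gamma(k-i) = c_k,
  c_k = sigma^2 * sum_{j=k..q} theta_j psi_{j-k}   (c_k = 0 for k > q),
using gamma(-m) = gamma(m).
psi-weights needed (psi_j = theta_j + sum_i phi_i psi_{j-i}):
  psi_1 = theta_1 + phi_1 = -0.386 + (-0.24) = -0.626
Right-hand sides:
  c_0 = sigma^2 (1 + theta_1 psi_1) = 1 * (1 + (-0.386)(-0.626)) = 1 * 1.241636 = 1.241636
  c_1 = sigma^2 theta_1 = 1 * (-0.386) = -0.386
  c_2 = 0
Equations for k = 0, 1, 2 (AR order 2, c_2 = 0):
  (E0) gamma(0) = phi_1 gamma(1) + phi_2 gamma(2) + c_0
  (E1) gamma(1) = phi_1 gamma(0) + phi_2 gamma(1) + c_1
  (E2) gamma(2) = phi_1 gamma(1) + phi_2 gamma(0)
From (E1): gamma(1) = A gamma(0) + B with
  A = phi_1 / (1 - phi_2) = -0.24 / 0.675 = -0.355556,   B = c_1 / (1 - phi_2) = -0.386 / 0.675 = -0.571852.
Insert (E2) into (E0): gamma(0) (1 - phi_2^2) = phi_1 (1 + phi_2) gamma(1) + c_0.
  phi_1 (1 + phi_2) = (-0.24)(1.325) = -0.318,   1 - phi_2^2 = 0.894375.
Replace gamma(1) by A gamma(0) + B and collect gamma(0):
  gamma(0) [0.894375 - (-0.318)(-0.355556)] = (-0.318)(-0.571852) + 1.241636
  gamma(0) * 0.781308 = 1.423485
  gamma(0) = 1.423485 / 0.781308 = 1.821925.
  gamma(1) = A gamma(0) + B = (-0.355556)(1.821925) + (-0.571852) = -1.219647.
  gamma(2) = phi_1 gamma(1) + phi_2 gamma(0) = (-0.24)(-1.219647) + (0.325)(1.821925) = 0.884841.
Therefore gamma(2) = 0.8848 (to 4 decimal places).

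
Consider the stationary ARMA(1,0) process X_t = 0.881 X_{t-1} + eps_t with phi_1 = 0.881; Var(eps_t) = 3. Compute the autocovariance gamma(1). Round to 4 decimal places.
\gamma(1) = 11.8076

Multiply the model equation by X_{t-k} and take expectations. With theta_0 = psi_0 = 1 and psi_j the MA(infinity) weights, this gives
  gamma(k) - sum_i phi_i gamma(k-i) = c_k,
  c_k = sigma^2 * sum_{j=k..q} theta_j psi_{j-k}   (c_k = 0 for k > q),
using gamma(-m) = gamma(m).
Pure AR (q = 0): c_0 = sigma^2 = 3, c_k = 0 for k >= 1.
Equations for k = 0 and k = 1 (AR order 1):
  gamma(0) = phi_1 gamma(1) + c_0
  gamma(1) = phi_1 gamma(0) + c_1
Substituting the second into the first: gamma(0) (1 - phi_1^2) = c_0 + phi_1 c_1, so
  gamma(0) = c_0 / (1 - phi_1^2) = 3 / (1 - (0.881)^2) = 3 / 0.223839 = 13.40249.
  gamma(1) = phi_1 gamma(0) = (0.881)(13.40249) = 11.807594.
Therefore gamma(1) = 11.8076 (to 4 decimal places).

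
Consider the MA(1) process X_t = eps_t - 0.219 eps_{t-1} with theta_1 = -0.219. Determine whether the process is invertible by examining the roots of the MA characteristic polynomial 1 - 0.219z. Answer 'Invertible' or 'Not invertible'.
\text{Invertible}

The MA(q) characteristic polynomial is P(z) = 1 - 0.219z.
Invertibility requires all roots to lie outside the unit circle, i.e. |z| > 1 for every root.
This is linear in z: 1 + (-0.219) z = 0  =>  z = -1/(-0.219) = 4.56621,  |z| = 4.56621.
Moduli of all roots: 4.5662.
All moduli strictly greater than 1? Yes.
Verdict: Invertible.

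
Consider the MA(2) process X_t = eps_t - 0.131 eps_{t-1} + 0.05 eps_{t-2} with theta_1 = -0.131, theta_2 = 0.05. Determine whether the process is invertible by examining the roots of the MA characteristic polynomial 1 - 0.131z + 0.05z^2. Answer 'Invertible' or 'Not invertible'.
\text{Invertible}

The MA(q) characteristic polynomial is P(z) = 1 - 0.131z + 0.05z^2.
Invertibility requires all roots to lie outside the unit circle, i.e. |z| > 1 for every root.
Set 1 + (-0.131) z + (0.05) z^2 = 0, i.e. a z^2 + b z + c = 0 with a = 0.05, b = -0.131, c = 1.
Discriminant D = b^2 - 4ac = (-0.131)^2 - 4*(0.05)*1 = 0.017161 - (0.2) = -0.182839.
D < 0, so the roots are the complex-conjugate pair z = (-b +/- i sqrt(-D)) / (2a) = 1.31 +/- 4.276i.
For a conjugate pair |z|^2 = z * conj(z) = (product of roots) = c/a = 1/(0.05) = 20, so |z| = sqrt(20) = 4.4721 for both roots.
Moduli of all roots: 4.4721, 4.4721.
All moduli strictly greater than 1? Yes.
Verdict: Invertible.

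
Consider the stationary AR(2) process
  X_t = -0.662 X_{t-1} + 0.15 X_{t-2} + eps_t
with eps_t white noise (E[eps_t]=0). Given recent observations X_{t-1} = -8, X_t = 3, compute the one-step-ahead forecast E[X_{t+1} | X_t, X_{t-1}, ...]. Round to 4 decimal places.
E[X_{t+1} \mid \mathcal F_t] = -3.1860

For an AR(p) model X_t = c + sum_i phi_i X_{t-i} + eps_t, the
one-step-ahead conditional mean is
  E[X_{t+1} | X_t, ...] = c + sum_i phi_i X_{t+1-i}.
Substitute known values:
  E[X_{t+1} | ...] = (-0.662) * (3) + (0.15) * (-8)
                   = -3.1860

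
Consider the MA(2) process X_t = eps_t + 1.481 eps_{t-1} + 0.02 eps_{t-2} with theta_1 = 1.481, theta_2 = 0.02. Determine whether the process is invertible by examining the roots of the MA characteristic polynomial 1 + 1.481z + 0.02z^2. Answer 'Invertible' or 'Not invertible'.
\text{Not invertible}

The MA(q) characteristic polynomial is P(z) = 1 + 1.481z + 0.02z^2.
Invertibility requires all roots to lie outside the unit circle, i.e. |z| > 1 for every root.
Set 1 + (1.481) z + (0.02) z^2 = 0, i.e. a z^2 + b z + c = 0 with a = 0.02, b = 1.481, c = 1.
Discriminant D = b^2 - 4ac = (1.481)^2 - 4*(0.02)*1 = 2.193361 - (0.08) = 2.113361.
D >= 0, so the roots are real: z = (-b +/- sqrt(D)) / (2a) = (-1.481 +/- 1.45374) / (0.04).
  z_1 = (-1.481 + 1.45374) / (0.04) = -0.6815,   |z_1| = 0.6815.
  z_2 = (-1.481 - 1.45374) / (0.04) = -73.3685,   |z_2| = 73.3685.
Moduli of all roots: 0.6815, 73.3685.
All moduli strictly greater than 1? No.
Verdict: Not invertible.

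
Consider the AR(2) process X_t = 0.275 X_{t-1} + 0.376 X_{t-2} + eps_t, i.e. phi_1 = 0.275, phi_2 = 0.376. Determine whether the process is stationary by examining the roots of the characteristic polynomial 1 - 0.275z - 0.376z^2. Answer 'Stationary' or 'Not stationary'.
\text{Stationary}

The AR(p) characteristic polynomial is P(z) = 1 - 0.275z - 0.376z^2.
Stationarity requires all roots to lie outside the unit circle, i.e. |z| > 1 for every root.
Set 1 + (-0.275) z + (-0.376) z^2 = 0, i.e. a z^2 + b z + c = 0 with a = -0.376, b = -0.275, c = 1.
Discriminant D = b^2 - 4ac = (-0.275)^2 - 4*(-0.376)*1 = 0.075625 - (-1.504) = 1.579625.
D >= 0, so the roots are real: z = (-b +/- sqrt(D)) / (2a) = (0.275 +/- 1.256831) / (-0.752).
  z_1 = (0.275 + 1.256831) / (-0.752) = -2.037,   |z_1| = 2.037.
  z_2 = (0.275 - 1.256831) / (-0.752) = 1.3056,   |z_2| = 1.3056.
Moduli of all roots: 2.0370, 1.3056.
All moduli strictly greater than 1? Yes.
Verdict: Stationary.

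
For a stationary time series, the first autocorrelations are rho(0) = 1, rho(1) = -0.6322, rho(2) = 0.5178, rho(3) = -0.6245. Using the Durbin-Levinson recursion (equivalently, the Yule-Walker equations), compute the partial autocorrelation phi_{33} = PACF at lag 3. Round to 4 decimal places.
\phi_{33} = -0.4110

The PACF at lag k is phi_{kk}, the last component of the solution
to the Yule-Walker system G_k phi = r_k where
  (G_k)_{ij} = rho(|i - j|), (r_k)_i = rho(i), i,j = 1..k.
Equivalently, Durbin-Levinson gives phi_{kk} iteratively:
  phi_{11} = rho(1)
  phi_{kk} = [rho(k) - sum_{j=1..k-1} phi_{k-1,j} rho(k-j)]
            / [1 - sum_{j=1..k-1} phi_{k-1,j} rho(j)],
  phi_{k,j} = phi_{k-1,j} - phi_{kk} phi_{k-1,k-j},  j = 1..k-1.
Step k = 1:
  phi_11 = rho(1) = -0.6322.
Step k = 2:
  phi_22 = [rho(2) - phi_11 rho(1)] / [1 - phi_11 rho(1)] = [0.5178 - (-0.6322)(-0.6322)] / [1 - (-0.6322)(-0.6322)]
         = 0.11812316 / 0.60032316 = 0.196766.
  Update: phi_21 = phi_11 - phi_22 phi_11 = -0.6322 - (0.196766)(-0.6322) = -0.507805.
Step k = 3:
  phi_33 = [rho(3) - phi_21 rho(2) - phi_22 rho(1)] / [1 - phi_21 rho(1) - phi_22 rho(2)]
    numerator   = -0.6245 - (-0.507805)(0.5178) - (0.196766)(-0.6322) = -0.23716336
    denominator = 1 - (-0.507805)(-0.6322) - (0.196766)(0.5178) = 0.57708054
  phi_33 = -0.23716336 / 0.57708054 = -0.411.
Therefore phi_{33} = -0.4110.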